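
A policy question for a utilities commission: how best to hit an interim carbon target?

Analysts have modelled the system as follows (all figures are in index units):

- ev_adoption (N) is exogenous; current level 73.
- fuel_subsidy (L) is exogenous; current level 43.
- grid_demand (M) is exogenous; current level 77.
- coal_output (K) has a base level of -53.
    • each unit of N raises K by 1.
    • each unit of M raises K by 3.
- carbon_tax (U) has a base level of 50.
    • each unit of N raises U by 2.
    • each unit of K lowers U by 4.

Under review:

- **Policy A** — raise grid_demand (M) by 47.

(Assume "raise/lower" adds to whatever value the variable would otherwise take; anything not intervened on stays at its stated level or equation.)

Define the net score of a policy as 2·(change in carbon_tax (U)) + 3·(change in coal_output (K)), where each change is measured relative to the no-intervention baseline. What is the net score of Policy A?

Baseline:
  N = 73
  M = 77
  K = -53 + 73 + 3·77 = 251
  U = 50 + 2·73 − 4·251 = -808
Policy A (M + 47):
  N = 73
  M = 77 + 47 = 124
  K = -53 + 73 + 3·124 = 392
  U = 50 + 2·73 − 4·392 = -1372
ΔU = -1372 − (-808) = -564; ΔK = 392 − 251 = 141
Score = 2·(-564) + 3·141 = -705

-705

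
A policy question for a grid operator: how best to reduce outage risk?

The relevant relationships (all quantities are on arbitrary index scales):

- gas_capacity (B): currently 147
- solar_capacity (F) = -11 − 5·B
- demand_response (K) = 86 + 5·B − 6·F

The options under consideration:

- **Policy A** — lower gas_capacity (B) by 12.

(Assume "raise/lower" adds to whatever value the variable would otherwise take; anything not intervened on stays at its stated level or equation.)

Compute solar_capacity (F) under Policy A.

-686

Policy A (B − 12):
  B = 147 − 12 = 135
  F = -11 − 5·135 = -686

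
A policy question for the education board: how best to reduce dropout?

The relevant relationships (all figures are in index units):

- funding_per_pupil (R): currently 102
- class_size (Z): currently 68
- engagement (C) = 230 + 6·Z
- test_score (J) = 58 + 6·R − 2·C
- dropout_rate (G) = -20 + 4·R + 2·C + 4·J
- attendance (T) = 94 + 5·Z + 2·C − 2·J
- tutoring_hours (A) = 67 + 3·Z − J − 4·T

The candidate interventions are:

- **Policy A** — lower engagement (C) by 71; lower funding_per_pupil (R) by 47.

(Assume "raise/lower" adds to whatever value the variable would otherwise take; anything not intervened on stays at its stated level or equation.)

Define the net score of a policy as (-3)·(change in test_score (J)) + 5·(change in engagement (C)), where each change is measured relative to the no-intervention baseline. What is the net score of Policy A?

65

Baseline:
  R = 102
  Z = 68
  C = 230 + 6·68 = 638
  J = 58 + 6·102 − 2·638 = -606
Policy A (C − 71, R − 47):
  R = 102 − 47 = 55
  Z = 68
  C = 230 + 6·68 (−71 from intervention) = 567
  J = 58 + 6·55 − 2·567 = -746
ΔJ = -746 − (-606) = -140; ΔC = 567 − 638 = -71
Score = (-3)·(-140) + 5·(-71) = 65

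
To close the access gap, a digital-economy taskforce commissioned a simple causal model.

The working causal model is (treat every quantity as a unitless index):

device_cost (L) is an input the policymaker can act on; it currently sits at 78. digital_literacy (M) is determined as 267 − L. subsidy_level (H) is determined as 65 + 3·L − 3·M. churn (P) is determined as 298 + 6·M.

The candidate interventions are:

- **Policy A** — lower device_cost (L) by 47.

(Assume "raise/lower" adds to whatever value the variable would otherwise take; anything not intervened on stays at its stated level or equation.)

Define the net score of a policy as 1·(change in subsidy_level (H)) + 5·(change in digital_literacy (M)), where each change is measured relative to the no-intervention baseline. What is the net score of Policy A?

-47

Baseline:
  L = 78
  M = 267 − 78 = 189
  H = 65 + 3·78 − 3·189 = -268
Policy A (L − 47):
  L = 78 − 47 = 31
  M = 267 − 31 = 236
  H = 65 + 3·31 − 3·236 = -550
ΔH = -550 − (-268) = -282; ΔM = 236 − 189 = 47
Score = 1·(-282) + 5·47 = -47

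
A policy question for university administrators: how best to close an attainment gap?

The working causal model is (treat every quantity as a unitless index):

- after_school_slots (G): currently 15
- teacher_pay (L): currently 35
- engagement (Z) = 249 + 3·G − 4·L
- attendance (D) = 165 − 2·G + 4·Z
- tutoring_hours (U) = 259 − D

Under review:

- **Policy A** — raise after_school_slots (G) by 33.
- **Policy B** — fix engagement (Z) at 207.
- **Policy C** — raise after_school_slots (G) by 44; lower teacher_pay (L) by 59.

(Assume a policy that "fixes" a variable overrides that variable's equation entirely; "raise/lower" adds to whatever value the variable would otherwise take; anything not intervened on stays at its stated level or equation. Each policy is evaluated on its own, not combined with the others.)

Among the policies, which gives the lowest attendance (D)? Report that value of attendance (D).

Policy A (G + 33):
  G = 15 + 33 = 48
  L = 35
  Z = 249 + 3·48 − 4·35 = 253
  D = 165 − 2·48 + 4·253 = 1081
Policy B (Z := 207):
  G = 15
  L = 35
  Z = 207
  D = 165 − 2·15 + 4·207 = 963
Policy C (G + 44, L − 59):
  G = 15 + 44 = 59
  L = 35 − 59 = -24
  Z = 249 + 3·59 − 4·(-24) = 522
  D = 165 − 2·59 + 4·522 = 2135
Comparing — Policy A: D=1081, Policy B: D=963, Policy C: D=2135. Lowest is 963 (Policy B).

963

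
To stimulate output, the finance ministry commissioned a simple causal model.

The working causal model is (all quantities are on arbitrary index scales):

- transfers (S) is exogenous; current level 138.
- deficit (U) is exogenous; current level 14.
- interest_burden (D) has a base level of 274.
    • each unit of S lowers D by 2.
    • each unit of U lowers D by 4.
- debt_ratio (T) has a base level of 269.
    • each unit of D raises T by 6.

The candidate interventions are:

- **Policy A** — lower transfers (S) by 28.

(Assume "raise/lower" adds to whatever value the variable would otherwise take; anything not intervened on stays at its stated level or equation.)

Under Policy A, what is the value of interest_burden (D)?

-2

Policy A (S − 28):
  S = 138 − 28 = 110
  U = 14
  D = 274 − 2·110 − 4·14 = -2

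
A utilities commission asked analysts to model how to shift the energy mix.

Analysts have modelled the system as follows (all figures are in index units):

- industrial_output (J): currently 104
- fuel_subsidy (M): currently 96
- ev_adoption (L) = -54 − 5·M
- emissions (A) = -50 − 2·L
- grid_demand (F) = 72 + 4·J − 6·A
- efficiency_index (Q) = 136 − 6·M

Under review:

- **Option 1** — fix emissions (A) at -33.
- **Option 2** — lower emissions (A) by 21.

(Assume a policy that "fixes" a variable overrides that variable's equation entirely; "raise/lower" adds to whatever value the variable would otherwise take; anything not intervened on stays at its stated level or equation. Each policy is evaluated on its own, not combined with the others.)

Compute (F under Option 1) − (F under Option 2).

Option 1 (A := -33):
  J = 104
  M = 96
  L = -54 − 5·96 = -534
  A = -33
  F = 72 + 4·104 − 6·(-33) = 686
Option 2 (A − 21):
  J = 104
  M = 96
  L = -54 − 5·96 = -534
  A = -50 − 2·(-534) (−21 from intervention) = 997
  F = 72 + 4·104 − 6·997 = -5494
F: 686 − (-5494) = 6180

6180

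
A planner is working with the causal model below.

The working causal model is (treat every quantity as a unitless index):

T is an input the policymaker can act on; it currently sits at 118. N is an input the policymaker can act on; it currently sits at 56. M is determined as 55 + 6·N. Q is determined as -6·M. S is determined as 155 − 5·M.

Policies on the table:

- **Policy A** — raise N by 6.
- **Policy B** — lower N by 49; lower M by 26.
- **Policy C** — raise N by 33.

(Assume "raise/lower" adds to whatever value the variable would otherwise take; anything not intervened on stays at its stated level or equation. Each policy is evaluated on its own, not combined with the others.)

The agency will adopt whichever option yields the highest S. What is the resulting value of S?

Policy A (N + 6):
  N = 56 + 6 = 62
  M = 55 + 6·62 = 427
  S = 155 − 5·427 = -1980
Policy B (N − 49, M − 26):
  N = 56 − 49 = 7
  M = 55 + 6·7 (−26 from intervention) = 71
  S = 155 − 5·71 = -200
Policy C (N + 33):
  N = 56 + 33 = 89
  M = 55 + 6·89 = 589
  S = 155 − 5·589 = -2790
Comparing — Policy A: S=-1980, Policy B: S=-200, Policy C: S=-2790. Highest is -200 (Policy B).

-200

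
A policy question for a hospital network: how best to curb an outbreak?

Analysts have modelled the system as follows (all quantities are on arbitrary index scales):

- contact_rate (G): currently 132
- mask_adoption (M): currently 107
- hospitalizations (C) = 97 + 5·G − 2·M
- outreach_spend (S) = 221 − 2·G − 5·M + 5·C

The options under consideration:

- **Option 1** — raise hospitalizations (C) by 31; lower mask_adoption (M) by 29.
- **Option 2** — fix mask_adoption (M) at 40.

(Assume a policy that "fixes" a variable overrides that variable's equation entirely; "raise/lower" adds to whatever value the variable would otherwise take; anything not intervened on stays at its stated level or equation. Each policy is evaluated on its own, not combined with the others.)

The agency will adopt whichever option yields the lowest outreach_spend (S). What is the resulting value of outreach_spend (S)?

2727

Option 1 (C + 31, M − 29):
  G = 132
  M = 107 − 29 = 78
  C = 97 + 5·132 − 2·78 (+31 from intervention) = 632
  S = 221 − 2·132 − 5·78 + 5·632 = 2727
Option 2 (M := 40):
  G = 132
  M = 40
  C = 97 + 5·132 − 2·40 = 677
  S = 221 − 2·132 − 5·40 + 5·677 = 3142
Comparing — Option 1: S=2727, Option 2: S=3142. Lowest is 2727 (Option 1).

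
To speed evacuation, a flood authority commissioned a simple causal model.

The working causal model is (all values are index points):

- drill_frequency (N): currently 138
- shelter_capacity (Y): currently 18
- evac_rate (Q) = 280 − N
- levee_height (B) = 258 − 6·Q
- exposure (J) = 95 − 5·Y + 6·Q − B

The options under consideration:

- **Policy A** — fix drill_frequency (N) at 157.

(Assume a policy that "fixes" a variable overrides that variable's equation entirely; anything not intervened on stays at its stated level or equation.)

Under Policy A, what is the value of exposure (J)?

Policy A (N := 157):
  N = 157
  Y = 18
  Q = 280 − 157 = 123
  B = 258 − 6·123 = -480
  J = 95 − 5·18 + 6·123 − (-480) = 1223

1223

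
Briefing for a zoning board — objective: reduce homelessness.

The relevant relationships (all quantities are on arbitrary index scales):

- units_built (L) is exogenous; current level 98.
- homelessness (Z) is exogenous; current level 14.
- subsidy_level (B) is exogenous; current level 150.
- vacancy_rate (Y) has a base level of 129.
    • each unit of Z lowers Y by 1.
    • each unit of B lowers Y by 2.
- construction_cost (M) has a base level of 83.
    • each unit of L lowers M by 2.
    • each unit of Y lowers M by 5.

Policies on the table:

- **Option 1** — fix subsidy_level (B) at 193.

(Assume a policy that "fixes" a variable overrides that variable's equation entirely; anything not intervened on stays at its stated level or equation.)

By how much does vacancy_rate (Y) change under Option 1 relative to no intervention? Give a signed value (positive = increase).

-86

Baseline:
  Z = 14
  B = 150
  Y = 129 − 14 − 2·150 = -185
Option 1 (B := 193):
  Z = 14
  B = 193
  Y = 129 − 14 − 2·193 = -271
Change in Y: -271 − (-185) = -86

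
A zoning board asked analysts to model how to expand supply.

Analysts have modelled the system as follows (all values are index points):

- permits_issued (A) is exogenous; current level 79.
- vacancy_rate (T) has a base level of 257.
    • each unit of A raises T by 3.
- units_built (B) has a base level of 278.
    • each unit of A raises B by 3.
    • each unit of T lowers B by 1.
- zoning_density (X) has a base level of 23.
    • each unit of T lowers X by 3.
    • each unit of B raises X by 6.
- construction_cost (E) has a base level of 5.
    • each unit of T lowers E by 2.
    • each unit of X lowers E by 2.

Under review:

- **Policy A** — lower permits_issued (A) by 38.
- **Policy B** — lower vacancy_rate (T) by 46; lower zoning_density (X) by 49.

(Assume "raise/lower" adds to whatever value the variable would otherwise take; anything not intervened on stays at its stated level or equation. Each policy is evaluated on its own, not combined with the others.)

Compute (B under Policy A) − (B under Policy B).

Policy A (A − 38):
  A = 79 − 38 = 41
  T = 257 + 3·41 = 380
  B = 278 + 3·41 − 380 = 21
Policy B (T − 46, X − 49):
  A = 79
  T = 257 + 3·79 (−46 from intervention) = 448
  B = 278 + 3·79 − 448 = 67
B: 21 − 67 = -46

-46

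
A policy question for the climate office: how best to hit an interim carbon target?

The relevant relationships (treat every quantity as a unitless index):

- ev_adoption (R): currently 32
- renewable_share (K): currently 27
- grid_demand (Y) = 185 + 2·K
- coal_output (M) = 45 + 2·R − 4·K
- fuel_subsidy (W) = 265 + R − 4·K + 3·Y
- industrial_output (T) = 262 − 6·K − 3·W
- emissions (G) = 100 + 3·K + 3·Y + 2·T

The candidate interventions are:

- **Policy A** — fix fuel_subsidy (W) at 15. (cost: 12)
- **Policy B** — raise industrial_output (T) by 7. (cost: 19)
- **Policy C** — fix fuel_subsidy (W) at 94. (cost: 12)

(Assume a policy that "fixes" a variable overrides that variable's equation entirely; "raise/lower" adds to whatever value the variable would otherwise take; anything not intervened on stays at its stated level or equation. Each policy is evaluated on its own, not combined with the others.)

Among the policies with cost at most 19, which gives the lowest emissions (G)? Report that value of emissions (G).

Policy A (W := 15):
  R = 32
  K = 27
  Y = 185 + 2·27 = 239
  W = 15
  T = 262 − 6·27 − 3·15 = 55
  G = 100 + 3·27 + 3·239 + 2·55 = 1008
Policy B (T + 7):
  R = 32
  K = 27
  Y = 185 + 2·27 = 239
  W = 265 + 32 − 4·27 + 3·239 = 906
  T = 262 − 6·27 − 3·906 (+7 from intervention) = -2611
  G = 100 + 3·27 + 3·239 + 2·(-2611) = -4324
Policy C (W := 94):
  R = 32
  K = 27
  Y = 185 + 2·27 = 239
  W = 94
  T = 262 − 6·27 − 3·94 = -182
  G = 100 + 3·27 + 3·239 + 2·(-182) = 534
Comparing — Policy A: G=1008, Policy B: G=-4324, Policy C: G=534. Lowest is -4324 (Policy B).

-4324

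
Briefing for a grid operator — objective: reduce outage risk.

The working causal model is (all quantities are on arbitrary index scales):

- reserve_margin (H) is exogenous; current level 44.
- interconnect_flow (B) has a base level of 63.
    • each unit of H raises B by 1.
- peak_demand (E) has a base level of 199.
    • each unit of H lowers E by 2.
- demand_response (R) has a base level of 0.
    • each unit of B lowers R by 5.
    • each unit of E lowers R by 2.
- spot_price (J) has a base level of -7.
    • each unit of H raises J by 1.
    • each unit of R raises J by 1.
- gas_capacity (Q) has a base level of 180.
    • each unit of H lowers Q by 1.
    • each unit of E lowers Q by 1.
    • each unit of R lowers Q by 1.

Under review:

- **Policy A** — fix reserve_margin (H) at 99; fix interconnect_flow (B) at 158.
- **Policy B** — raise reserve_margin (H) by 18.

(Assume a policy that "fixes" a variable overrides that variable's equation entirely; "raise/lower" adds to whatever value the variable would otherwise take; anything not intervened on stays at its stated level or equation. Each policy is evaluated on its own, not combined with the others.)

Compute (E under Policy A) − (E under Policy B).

Policy A (H := 99, B := 158):
  H = 99
  E = 199 − 2·99 = 1
Policy B (H + 18):
  H = 44 + 18 = 62
  E = 199 − 2·62 = 75
E: 1 − 75 = -74

-74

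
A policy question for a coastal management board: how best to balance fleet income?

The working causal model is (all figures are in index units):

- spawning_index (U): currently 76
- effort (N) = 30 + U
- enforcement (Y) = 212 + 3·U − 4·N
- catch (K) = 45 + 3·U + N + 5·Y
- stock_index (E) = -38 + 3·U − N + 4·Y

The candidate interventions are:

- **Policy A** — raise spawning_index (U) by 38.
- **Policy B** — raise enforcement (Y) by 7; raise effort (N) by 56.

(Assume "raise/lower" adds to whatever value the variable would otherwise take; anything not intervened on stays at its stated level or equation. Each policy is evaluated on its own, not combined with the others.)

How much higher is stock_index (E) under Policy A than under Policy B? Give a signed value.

848

Policy A (U + 38):
  U = 76 + 38 = 114
  N = 30 + 114 = 144
  Y = 212 + 3·114 − 4·144 = -22
  E = -38 + 3·114 − 144 + 4·(-22) = 72
Policy B (Y + 7, N + 56):
  U = 76
  N = 30 + 76 (+56 from intervention) = 162
  Y = 212 + 3·76 − 4·162 (+7 from intervention) = -201
  E = -38 + 3·76 − 162 + 4·(-201) = -776
E: 72 − (-776) = 848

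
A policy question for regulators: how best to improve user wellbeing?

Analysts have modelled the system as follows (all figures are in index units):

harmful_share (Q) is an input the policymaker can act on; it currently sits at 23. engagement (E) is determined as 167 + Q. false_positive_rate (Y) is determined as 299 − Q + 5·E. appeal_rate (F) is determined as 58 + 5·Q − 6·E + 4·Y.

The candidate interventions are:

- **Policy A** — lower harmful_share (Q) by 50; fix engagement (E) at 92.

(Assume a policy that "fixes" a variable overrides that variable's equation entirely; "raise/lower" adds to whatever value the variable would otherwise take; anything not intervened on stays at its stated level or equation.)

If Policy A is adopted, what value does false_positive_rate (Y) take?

786

Policy A (Q − 50, E := 92):
  Q = 23 − 50 = -27
  E = 92
  Y = 299 − (-27) + 5·92 = 786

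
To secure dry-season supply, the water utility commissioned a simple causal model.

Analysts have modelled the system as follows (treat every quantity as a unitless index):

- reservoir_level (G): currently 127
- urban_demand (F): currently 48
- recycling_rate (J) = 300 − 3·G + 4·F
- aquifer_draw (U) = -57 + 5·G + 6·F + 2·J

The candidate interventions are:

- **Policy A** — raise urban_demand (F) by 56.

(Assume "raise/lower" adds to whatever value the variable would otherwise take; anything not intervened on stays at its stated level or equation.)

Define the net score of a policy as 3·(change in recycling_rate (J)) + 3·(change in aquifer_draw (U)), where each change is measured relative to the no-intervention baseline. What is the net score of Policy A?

3024

Baseline:
  G = 127
  F = 48
  J = 300 − 3·127 + 4·48 = 111
  U = -57 + 5·127 + 6·48 + 2·111 = 1088
Policy A (F + 56):
  G = 127
  F = 48 + 56 = 104
  J = 300 − 3·127 + 4·104 = 335
  U = -57 + 5·127 + 6·104 + 2·335 = 1872
ΔJ = 335 − 111 = 224; ΔU = 1872 − 1088 = 784
Score = 3·224 + 3·784 = 3024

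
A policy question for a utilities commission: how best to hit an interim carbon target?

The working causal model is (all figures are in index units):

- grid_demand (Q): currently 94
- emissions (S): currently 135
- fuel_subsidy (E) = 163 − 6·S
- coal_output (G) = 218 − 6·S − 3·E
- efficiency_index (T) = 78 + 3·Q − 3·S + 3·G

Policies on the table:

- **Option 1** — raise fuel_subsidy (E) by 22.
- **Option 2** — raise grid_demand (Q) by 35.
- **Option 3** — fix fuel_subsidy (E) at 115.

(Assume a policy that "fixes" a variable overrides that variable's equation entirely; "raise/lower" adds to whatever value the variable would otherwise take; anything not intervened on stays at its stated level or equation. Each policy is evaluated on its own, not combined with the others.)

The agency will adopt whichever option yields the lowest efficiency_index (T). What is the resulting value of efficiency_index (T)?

Option 1 (E + 22):
  Q = 94
  S = 135
  E = 163 − 6·135 (+22 from intervention) = -625
  G = 218 − 6·135 − 3·(-625) = 1283
  T = 78 + 3·94 − 3·135 + 3·1283 = 3804
Option 2 (Q + 35):
  Q = 94 + 35 = 129
  S = 135
  E = 163 − 6·135 = -647
  G = 218 − 6·135 − 3·(-647) = 1349
  T = 78 + 3·129 − 3·135 + 3·1349 = 4107
Option 3 (E := 115):
  Q = 94
  S = 135
  E = 115
  G = 218 − 6·135 − 3·115 = -937
  T = 78 + 3·94 − 3·135 + 3·(-937) = -2856
Comparing — Option 1: T=3804, Option 2: T=4107, Option 3: T=-2856. Lowest is -2856 (Option 3).

-2856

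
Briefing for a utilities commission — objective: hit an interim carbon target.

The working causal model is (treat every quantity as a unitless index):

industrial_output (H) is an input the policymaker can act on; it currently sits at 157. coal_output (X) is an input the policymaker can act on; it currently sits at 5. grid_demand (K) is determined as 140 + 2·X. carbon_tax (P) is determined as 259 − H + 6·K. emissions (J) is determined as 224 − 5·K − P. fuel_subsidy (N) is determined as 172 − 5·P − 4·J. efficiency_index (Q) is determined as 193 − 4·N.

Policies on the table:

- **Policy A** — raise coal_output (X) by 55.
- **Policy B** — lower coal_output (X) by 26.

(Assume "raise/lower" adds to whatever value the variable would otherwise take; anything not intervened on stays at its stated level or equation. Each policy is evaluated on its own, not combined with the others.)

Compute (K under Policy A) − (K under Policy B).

Policy A (X + 55):
  X = 5 + 55 = 60
  K = 140 + 2·60 = 260
Policy B (X − 26):
  X = 5 − 26 = -21
  K = 140 + 2·(-21) = 98
K: 260 − 98 = 162

162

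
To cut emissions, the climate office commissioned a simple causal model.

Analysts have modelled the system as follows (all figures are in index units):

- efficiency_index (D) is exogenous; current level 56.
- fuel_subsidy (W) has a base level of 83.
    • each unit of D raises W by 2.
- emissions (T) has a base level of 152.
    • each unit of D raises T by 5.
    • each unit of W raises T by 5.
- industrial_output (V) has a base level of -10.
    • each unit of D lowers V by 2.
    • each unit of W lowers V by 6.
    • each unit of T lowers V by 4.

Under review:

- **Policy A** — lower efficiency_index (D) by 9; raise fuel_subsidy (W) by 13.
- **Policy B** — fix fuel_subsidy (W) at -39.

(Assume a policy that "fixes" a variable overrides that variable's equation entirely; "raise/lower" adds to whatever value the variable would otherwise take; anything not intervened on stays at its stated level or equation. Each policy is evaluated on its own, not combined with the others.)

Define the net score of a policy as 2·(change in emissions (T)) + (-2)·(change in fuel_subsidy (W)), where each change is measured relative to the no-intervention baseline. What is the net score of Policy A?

-130

Baseline:
  D = 56
  W = 83 + 2·56 = 195
  T = 152 + 5·56 + 5·195 = 1407
Policy A (D − 9, W + 13):
  D = 56 − 9 = 47
  W = 83 + 2·47 (+13 from intervention) = 190
  T = 152 + 5·47 + 5·190 = 1337
ΔT = 1337 − 1407 = -70; ΔW = 190 − 195 = -5
Score = 2·(-70) + (-2)·(-5) = -130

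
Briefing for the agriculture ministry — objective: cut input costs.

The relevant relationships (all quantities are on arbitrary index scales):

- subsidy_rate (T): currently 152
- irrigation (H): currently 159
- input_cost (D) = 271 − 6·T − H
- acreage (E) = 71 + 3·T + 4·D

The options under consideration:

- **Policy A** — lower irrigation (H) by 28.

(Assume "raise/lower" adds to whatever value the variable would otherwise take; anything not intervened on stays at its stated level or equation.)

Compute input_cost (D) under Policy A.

Policy A (H − 28):
  T = 152
  H = 159 − 28 = 131
  D = 271 − 6·152 − 131 = -772

-772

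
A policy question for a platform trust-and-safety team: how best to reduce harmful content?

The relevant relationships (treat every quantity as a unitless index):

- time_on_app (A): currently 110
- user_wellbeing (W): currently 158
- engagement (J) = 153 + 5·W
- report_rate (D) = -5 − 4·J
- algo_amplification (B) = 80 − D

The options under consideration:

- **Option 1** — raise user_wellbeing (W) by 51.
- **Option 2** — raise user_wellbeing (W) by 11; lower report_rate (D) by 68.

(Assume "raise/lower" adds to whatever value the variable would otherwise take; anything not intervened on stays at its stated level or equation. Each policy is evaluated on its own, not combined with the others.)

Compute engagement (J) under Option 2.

Option 2 (W + 11, D − 68):
  W = 158 + 11 = 169
  J = 153 + 5·169 = 998

998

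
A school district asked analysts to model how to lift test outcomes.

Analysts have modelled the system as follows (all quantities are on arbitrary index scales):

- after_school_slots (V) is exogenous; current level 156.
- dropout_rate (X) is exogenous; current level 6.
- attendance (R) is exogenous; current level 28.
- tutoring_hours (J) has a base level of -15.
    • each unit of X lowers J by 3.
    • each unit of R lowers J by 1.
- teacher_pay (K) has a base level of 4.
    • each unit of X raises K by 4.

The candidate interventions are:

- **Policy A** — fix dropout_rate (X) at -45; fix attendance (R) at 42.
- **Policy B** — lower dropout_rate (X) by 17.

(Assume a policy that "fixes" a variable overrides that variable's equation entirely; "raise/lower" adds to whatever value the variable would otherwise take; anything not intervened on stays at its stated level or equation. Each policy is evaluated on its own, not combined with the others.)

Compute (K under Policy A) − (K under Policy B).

Policy A (X := -45, R := 42):
  X = -45
  K = 4 + 4·(-45) = -176
Policy B (X − 17):
  X = 6 − 17 = -11
  K = 4 + 4·(-11) = -40
K: -176 − (-40) = -136

-136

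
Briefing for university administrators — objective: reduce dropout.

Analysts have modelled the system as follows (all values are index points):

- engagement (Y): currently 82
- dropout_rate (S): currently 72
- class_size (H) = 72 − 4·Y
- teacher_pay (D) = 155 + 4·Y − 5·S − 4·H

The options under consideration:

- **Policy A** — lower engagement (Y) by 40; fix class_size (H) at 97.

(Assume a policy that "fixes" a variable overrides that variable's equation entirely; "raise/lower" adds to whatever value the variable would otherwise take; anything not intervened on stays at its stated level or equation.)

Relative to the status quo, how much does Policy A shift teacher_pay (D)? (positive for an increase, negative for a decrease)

-1572

Baseline:
  Y = 82
  S = 72
  H = 72 − 4·82 = -256
  D = 155 + 4·82 − 5·72 − 4·(-256) = 1147
Policy A (Y − 40, H := 97):
  Y = 82 − 40 = 42
  S = 72
  H = 97
  D = 155 + 4·42 − 5·72 − 4·97 = -425
Change in D: -425 − 1147 = -1572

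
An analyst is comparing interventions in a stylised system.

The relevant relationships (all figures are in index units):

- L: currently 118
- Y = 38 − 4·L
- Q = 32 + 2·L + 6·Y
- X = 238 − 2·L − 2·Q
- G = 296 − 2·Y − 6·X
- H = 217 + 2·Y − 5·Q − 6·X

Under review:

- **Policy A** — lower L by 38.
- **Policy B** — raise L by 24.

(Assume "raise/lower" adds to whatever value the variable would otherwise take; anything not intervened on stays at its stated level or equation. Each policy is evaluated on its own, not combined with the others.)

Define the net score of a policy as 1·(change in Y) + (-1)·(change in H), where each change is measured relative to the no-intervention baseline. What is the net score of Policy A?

-5548

Baseline:
  L = 118
  Y = 38 − 4·118 = -434
  Q = 32 + 2·118 + 6·(-434) = -2336
  X = 238 − 2·118 − 2·(-2336) = 4674
  H = 217 + 2·(-434) − 5·(-2336) − 6·4674 = -17015
Policy A (L − 38):
  L = 118 − 38 = 80
  Y = 38 − 4·80 = -282
  Q = 32 + 2·80 + 6·(-282) = -1500
  X = 238 − 2·80 − 2·(-1500) = 3078
  H = 217 + 2·(-282) − 5·(-1500) − 6·3078 = -11315
ΔY = -282 − (-434) = 152; ΔH = -11315 − (-17015) = 5700
Score = 1·152 + (-1)·5700 = -5548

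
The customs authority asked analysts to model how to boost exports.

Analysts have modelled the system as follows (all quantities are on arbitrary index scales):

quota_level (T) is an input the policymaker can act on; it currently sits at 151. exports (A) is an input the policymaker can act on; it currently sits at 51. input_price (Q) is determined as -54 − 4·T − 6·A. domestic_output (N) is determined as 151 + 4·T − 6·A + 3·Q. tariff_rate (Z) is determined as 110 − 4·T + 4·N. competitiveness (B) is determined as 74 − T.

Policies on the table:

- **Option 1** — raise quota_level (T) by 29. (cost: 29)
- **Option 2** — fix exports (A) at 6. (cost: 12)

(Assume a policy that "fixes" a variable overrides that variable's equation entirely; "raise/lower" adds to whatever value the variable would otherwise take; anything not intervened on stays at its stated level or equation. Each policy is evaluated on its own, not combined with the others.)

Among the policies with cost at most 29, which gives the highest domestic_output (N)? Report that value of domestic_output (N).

Option 1 (T + 29):
  T = 151 + 29 = 180
  A = 51
  Q = -54 − 4·180 − 6·51 = -1080
  N = 151 + 4·180 − 6·51 + 3·(-1080) = -2675
Option 2 (A := 6):
  T = 151
  A = 6
  Q = -54 − 4·151 − 6·6 = -694
  N = 151 + 4·151 − 6·6 + 3·(-694) = -1363
Comparing — Option 1: N=-2675, Option 2: N=-1363. Highest is -1363 (Option 2).

-1363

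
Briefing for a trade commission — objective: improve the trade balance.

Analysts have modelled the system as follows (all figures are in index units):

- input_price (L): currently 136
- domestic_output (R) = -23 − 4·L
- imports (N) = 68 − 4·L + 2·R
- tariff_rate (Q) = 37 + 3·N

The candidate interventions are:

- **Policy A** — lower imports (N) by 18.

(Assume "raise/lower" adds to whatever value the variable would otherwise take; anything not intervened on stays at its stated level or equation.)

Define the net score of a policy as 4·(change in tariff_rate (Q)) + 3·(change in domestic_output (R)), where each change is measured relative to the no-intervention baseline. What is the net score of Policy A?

Baseline:
  L = 136
  R = -23 − 4·136 = -567
  N = 68 − 4·136 + 2·(-567) = -1610
  Q = 37 + 3·(-1610) = -4793
Policy A (N − 18):
  L = 136
  R = -23 − 4·136 = -567
  N = 68 − 4·136 + 2·(-567) (−18 from intervention) = -1628
  Q = 37 + 3·(-1628) = -4847
ΔQ = -4847 − (-4793) = -54; ΔR = -567 − (-567) = 0
Score = 4·(-54) + 3·0 = -216

-216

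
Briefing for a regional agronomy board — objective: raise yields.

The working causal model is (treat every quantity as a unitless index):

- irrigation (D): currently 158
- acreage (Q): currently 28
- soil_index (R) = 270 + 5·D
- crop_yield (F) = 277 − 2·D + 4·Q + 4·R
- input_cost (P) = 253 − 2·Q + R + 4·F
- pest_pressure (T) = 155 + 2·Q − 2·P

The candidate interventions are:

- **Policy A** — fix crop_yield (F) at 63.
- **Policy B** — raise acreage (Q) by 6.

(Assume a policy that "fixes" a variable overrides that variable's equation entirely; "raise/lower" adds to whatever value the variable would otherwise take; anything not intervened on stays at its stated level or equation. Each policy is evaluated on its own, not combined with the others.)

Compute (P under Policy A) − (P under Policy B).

Policy A (F := 63):
  D = 158
  Q = 28
  R = 270 + 5·158 = 1060
  F = 63
  P = 253 − 2·28 + 1060 + 4·63 = 1509
Policy B (Q + 6):
  D = 158
  Q = 28 + 6 = 34
  R = 270 + 5·158 = 1060
  F = 277 − 2·158 + 4·34 + 4·1060 = 4337
  P = 253 − 2·34 + 1060 + 4·4337 = 18593
P: 1509 − 18593 = -17084

-17084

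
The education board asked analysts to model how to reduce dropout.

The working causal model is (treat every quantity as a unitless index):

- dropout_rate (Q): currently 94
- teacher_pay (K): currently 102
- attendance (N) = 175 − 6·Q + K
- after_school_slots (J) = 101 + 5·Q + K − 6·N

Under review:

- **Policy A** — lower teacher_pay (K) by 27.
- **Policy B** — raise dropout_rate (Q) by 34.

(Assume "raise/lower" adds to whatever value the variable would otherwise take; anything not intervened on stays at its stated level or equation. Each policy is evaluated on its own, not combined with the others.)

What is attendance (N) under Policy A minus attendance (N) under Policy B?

177

Policy A (K − 27):
  Q = 94
  K = 102 − 27 = 75
  N = 175 − 6·94 + 75 = -314
Policy B (Q + 34):
  Q = 94 + 34 = 128
  K = 102
  N = 175 − 6·128 + 102 = -491
N: -314 − (-491) = 177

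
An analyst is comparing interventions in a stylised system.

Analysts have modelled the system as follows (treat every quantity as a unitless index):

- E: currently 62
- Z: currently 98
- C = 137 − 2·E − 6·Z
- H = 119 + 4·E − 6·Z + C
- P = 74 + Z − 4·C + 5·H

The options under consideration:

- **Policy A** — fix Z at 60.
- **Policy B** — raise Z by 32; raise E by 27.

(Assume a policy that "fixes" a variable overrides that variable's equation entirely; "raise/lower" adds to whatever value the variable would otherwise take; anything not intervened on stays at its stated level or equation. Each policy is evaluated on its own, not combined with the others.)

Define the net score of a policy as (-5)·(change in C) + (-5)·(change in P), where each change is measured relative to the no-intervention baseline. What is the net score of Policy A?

-7790

Baseline:
  E = 62
  Z = 98
  C = 137 − 2·62 − 6·98 = -575
  H = 119 + 4·62 − 6·98 + (-575) = -796
  P = 74 + 98 − 4·(-575) + 5·(-796) = -1508
Policy A (Z := 60):
  E = 62
  Z = 60
  C = 137 − 2·62 − 6·60 = -347
  H = 119 + 4·62 − 6·60 + (-347) = -340
  P = 74 + 60 − 4·(-347) + 5·(-340) = -178
ΔC = -347 − (-575) = 228; ΔP = -178 − (-1508) = 1330
Score = (-5)·228 + (-5)·1330 = -7790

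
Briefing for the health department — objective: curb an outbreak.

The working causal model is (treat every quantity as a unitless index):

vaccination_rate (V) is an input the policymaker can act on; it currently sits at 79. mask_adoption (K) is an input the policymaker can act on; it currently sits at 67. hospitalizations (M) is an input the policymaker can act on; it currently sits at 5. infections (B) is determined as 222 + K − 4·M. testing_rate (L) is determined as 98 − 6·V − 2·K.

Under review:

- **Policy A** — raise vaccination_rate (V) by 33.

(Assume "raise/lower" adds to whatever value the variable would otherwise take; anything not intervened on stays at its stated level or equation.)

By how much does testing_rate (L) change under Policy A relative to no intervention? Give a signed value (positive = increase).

Baseline:
  V = 79
  K = 67
  L = 98 − 6·79 − 2·67 = -510
Policy A (V + 33):
  V = 79 + 33 = 112
  K = 67
  L = 98 − 6·112 − 2·67 = -708
Change in L: -708 − (-510) = -198

-198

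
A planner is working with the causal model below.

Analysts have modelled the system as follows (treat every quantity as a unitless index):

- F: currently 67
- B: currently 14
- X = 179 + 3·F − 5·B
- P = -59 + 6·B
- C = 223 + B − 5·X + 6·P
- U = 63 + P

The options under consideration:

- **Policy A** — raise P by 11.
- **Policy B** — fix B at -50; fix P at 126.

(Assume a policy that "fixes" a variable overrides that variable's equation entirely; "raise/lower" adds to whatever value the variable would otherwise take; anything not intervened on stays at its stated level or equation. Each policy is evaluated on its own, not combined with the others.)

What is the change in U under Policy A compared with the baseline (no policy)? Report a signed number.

Baseline:
  B = 14
  P = -59 + 6·14 = 25
  U = 63 + 25 = 88
Policy A (P + 11):
  B = 14
  P = -59 + 6·14 (+11 from intervention) = 36
  U = 63 + 36 = 99
Change in U: 99 − 88 = 11

11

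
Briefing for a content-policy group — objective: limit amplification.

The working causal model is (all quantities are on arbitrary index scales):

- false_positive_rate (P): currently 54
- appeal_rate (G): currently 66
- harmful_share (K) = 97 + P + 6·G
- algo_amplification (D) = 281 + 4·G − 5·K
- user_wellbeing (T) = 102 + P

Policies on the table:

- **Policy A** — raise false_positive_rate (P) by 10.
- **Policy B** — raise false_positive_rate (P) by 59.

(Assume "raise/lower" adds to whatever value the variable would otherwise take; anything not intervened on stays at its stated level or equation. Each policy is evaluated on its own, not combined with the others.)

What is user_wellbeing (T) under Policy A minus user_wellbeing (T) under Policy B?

Policy A (P + 10):
  P = 54 + 10 = 64
  T = 102 + 64 = 166
Policy B (P + 59):
  P = 54 + 59 = 113
  T = 102 + 113 = 215
T: 166 − 215 = -49

-49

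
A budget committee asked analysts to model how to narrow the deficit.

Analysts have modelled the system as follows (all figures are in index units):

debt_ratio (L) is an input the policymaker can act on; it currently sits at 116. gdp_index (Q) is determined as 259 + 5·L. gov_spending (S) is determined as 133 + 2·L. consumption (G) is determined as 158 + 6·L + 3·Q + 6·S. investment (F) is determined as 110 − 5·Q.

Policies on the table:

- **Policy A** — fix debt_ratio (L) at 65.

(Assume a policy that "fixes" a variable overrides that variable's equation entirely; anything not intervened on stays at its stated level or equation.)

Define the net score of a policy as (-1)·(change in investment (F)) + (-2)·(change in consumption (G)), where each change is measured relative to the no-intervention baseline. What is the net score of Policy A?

2091

Baseline:
  L = 116
  Q = 259 + 5·116 = 839
  S = 133 + 2·116 = 365
  G = 158 + 6·116 + 3·839 + 6·365 = 5561
  F = 110 − 5·839 = -4085
Policy A (L := 65):
  L = 65
  Q = 259 + 5·65 = 584
  S = 133 + 2·65 = 263
  G = 158 + 6·65 + 3·584 + 6·263 = 3878
  F = 110 − 5·584 = -2810
ΔF = -2810 − (-4085) = 1275; ΔG = 3878 − 5561 = -1683
Score = (-1)·1275 + (-2)·(-1683) = 2091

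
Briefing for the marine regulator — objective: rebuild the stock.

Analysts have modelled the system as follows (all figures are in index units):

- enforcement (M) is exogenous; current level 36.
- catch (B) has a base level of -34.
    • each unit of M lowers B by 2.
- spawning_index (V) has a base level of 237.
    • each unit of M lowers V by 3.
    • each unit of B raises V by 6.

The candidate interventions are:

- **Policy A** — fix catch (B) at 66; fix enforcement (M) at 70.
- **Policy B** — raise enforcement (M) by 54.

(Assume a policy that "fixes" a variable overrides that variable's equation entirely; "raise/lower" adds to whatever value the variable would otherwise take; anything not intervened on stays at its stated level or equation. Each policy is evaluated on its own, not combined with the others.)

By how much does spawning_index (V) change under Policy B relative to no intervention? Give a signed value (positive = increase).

-810

Baseline:
  M = 36
  B = -34 − 2·36 = -106
  V = 237 − 3·36 + 6·(-106) = -507
Policy B (M + 54):
  M = 36 + 54 = 90
  B = -34 − 2·90 = -214
  V = 237 − 3·90 + 6·(-214) = -1317
Change in V: -1317 − (-507) = -810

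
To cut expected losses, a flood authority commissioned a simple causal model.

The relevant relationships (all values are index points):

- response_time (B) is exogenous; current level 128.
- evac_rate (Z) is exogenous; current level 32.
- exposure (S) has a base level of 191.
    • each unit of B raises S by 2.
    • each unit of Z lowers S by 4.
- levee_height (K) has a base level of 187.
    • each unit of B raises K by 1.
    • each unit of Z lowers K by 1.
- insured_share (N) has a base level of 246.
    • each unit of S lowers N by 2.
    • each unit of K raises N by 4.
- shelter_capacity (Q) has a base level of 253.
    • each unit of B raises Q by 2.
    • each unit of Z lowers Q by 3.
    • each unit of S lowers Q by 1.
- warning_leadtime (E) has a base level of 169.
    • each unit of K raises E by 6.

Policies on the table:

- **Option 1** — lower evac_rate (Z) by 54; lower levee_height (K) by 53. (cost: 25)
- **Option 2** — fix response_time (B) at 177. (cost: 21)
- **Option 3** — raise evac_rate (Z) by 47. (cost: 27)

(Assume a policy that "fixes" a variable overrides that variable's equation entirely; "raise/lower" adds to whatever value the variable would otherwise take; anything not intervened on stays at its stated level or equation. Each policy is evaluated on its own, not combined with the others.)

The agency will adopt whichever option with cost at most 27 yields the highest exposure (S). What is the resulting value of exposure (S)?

Option 1 (Z − 54, K − 53):
  B = 128
  Z = 32 − 54 = -22
  S = 191 + 2·128 − 4·(-22) = 535
Option 2 (B := 177):
  B = 177
  Z = 32
  S = 191 + 2·177 − 4·32 = 417
Option 3 (Z + 47):
  B = 128
  Z = 32 + 47 = 79
  S = 191 + 2·128 − 4·79 = 131
Comparing — Option 1: S=535, Option 2: S=417, Option 3: S=131. Highest is 535 (Option 1).

535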